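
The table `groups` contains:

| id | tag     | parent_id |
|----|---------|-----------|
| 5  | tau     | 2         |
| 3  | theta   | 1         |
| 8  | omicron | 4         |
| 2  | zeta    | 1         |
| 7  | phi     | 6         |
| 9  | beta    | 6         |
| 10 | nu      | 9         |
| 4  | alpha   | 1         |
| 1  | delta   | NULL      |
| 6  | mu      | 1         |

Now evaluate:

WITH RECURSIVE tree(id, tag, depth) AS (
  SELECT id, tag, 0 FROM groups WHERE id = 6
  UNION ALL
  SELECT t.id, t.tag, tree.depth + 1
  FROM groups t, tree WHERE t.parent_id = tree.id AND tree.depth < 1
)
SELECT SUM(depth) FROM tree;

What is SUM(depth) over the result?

2

Base: id=6 (mu) at depth 0.
Iteration 1: rows with parent_id in {6} -> phi (id 7, depth 1), beta (id 9, depth 1).
Iteration 2: depth < 1 fails for all current rows; recursion stops.
SUM(depth) = 0 + 1 + 1 = 2.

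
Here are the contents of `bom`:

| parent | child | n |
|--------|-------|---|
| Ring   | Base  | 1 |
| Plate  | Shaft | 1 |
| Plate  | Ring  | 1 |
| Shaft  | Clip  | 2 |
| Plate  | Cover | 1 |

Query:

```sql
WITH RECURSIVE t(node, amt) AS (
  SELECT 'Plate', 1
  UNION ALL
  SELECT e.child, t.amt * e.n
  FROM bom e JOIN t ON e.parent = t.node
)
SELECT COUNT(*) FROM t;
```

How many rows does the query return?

Base: (Plate, amt=1).
Iteration 1: components of {Plate} -> Cover = 1*1 = 1, Ring = 1*1 = 1, Shaft = 1*1 = 1.
Iteration 2: components of {Cover,Ring,Shaft} -> Base = 1*1 = 1, Clip = 1*2 = 2.
Iteration 3: no further components; recursion stops.
Total rows emitted: 6.

6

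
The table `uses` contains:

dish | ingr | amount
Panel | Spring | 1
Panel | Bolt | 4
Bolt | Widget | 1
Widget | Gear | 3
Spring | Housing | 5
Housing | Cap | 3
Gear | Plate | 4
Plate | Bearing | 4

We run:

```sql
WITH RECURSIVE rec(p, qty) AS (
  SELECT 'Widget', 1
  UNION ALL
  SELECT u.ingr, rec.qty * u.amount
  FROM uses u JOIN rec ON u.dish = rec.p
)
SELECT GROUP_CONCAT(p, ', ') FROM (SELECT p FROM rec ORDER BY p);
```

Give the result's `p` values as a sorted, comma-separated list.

Base: (Widget, qty=1).
Iteration 1: components of {Widget} -> Gear = 1*3 = 3.
Iteration 2: components of {Gear} -> Plate = 3*4 = 12.
Iteration 3: components of {Plate} -> Bearing = 12*4 = 48.
Iteration 4: no further components; recursion stops.

Bearing, Gear, Plate, Widget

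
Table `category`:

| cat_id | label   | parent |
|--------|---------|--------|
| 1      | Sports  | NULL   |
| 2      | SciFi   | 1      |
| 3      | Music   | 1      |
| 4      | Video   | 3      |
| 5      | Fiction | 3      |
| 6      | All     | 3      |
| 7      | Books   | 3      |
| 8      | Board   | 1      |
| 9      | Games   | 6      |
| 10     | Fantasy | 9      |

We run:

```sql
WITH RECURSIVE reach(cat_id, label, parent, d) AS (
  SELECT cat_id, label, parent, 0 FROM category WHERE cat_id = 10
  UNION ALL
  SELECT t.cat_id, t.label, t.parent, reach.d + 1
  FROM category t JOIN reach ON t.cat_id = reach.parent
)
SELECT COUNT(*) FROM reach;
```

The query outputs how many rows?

5

Base: cat_id=10 (Fantasy), parent=9, d 0.
Iteration 1: join on cat_id=9 -> Games (id 9, parent=6, d 1).
Iteration 2: join on cat_id=6 -> All (id 6, parent=3, d 2).
Iteration 3: join on cat_id=3 -> Music (id 3, parent=1, d 3).
Iteration 4: join on cat_id=1 -> Sports (id 1, parent=NULL, d 4).
Iteration 5: parent is NULL; no match; recursion stops.
Total rows emitted: 5.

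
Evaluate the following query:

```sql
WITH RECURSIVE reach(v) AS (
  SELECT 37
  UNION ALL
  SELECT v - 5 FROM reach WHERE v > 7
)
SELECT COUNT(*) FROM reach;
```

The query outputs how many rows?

7

Base: v=37.
Iteration 1: 37 > 7 holds -> v = 37 - 5 = 32.
Iteration 2: 32 > 7 holds -> v = 32 - 5 = 27.
Iteration 3: 27 > 7 holds -> v = 27 - 5 = 22.
Iteration 4: 22 > 7 holds -> v = 22 - 5 = 17.
Iteration 5: 17 > 7 holds -> v = 17 - 5 = 12.
Iteration 6: 12 > 7 holds -> v = 12 - 5 = 7.
Iteration 7: 7 > 7 fails; recursion stops.
Total rows emitted: 7.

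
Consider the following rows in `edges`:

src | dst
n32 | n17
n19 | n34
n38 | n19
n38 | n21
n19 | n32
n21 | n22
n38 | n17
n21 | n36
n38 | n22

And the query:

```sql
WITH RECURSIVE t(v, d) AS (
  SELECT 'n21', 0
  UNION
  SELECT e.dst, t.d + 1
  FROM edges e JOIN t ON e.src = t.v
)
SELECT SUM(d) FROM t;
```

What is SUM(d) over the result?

2

Base: (n21, d=0).
Iteration 1: edges from {n21} -> (n22, d=1), (n36, d=1).
Iteration 2: no outgoing edges from {n22,n36}; recursion stops.
SUM(d) = 0 + 1 + 1 = 2.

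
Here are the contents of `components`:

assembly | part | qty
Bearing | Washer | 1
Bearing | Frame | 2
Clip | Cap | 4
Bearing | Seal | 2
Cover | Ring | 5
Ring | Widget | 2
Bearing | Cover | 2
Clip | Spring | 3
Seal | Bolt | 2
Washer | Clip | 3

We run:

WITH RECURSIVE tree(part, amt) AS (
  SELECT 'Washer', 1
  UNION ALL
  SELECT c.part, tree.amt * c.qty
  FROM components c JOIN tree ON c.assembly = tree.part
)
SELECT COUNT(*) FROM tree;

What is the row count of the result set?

Base: (Washer, amt=1).
Iteration 1: components of {Washer} -> Clip = 1*3 = 3.
Iteration 2: components of {Clip} -> Cap = 3*4 = 12, Spring = 3*3 = 9.
Iteration 3: no further components; recursion stops.
Total rows emitted: 4.

4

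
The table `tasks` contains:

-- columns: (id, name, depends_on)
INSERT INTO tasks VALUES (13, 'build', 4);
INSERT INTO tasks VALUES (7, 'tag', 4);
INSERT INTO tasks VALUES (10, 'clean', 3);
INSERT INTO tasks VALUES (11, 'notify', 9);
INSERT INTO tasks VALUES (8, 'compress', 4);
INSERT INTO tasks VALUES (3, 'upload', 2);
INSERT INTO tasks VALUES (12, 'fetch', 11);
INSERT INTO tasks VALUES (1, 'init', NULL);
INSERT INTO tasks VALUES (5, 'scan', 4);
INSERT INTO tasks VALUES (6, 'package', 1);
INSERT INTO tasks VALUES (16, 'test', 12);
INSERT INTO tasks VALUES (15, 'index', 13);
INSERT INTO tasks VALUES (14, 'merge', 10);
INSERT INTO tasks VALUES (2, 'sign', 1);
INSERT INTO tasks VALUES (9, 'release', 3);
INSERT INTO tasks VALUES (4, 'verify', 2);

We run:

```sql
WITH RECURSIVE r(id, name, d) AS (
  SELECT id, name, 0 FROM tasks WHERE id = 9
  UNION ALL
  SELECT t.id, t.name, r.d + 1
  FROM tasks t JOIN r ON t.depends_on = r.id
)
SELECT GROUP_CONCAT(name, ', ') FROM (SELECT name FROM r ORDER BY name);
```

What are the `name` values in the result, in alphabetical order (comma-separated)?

fetch, notify, release, test

Base: id=9 (release) at d 0.
Iteration 1: rows with depends_on in {9} -> notify (id 11, d 1).
Iteration 2: rows with depends_on in {11} -> fetch (id 12, d 2).
Iteration 3: rows with depends_on in {12} -> test (id 16, d 3).
Iteration 4: no rows with depends_on in {16}; recursion stops.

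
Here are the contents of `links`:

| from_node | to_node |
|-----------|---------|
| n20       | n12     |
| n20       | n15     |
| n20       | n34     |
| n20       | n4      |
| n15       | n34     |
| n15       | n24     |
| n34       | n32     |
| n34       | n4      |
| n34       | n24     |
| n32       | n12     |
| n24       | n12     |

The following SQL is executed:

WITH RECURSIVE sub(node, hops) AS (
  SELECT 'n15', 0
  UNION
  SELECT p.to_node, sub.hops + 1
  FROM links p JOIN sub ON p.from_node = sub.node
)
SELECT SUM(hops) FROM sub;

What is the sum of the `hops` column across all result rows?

13

Base: (n15, hops=0).
Iteration 1: edges from {n15} -> (n24, hops=1), (n34, hops=1).
Iteration 2: edges from {n24,n34} -> (n12, hops=2), (n24, hops=2), (n32, hops=2), (n4, hops=2).
Iteration 3: edges from {n12,n24,n32,n4} -> (n12, hops=3). [UNION drops 1 duplicate row(s)]
Iteration 4: no outgoing edges from {n12}; recursion stops.
SUM(hops) = 0 + 1 + 1 + 2 + 2 + 2 + 2 + 3 = 13.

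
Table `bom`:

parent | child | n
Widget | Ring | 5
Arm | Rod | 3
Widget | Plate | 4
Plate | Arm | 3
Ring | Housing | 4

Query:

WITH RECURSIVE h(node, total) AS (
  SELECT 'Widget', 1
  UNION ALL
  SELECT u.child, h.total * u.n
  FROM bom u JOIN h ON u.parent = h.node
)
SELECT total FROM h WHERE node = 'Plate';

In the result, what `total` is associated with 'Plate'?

Base: (Widget, total=1).
Iteration 1: components of {Widget} -> Plate = 1*4 = 4, Ring = 1*5 = 5.
Iteration 2: components of {Plate,Ring} -> Arm = 4*3 = 12, Housing = 5*4 = 20.
Iteration 3: components of {Arm,Housing} -> Rod = 12*3 = 36.
Iteration 4: no further components; recursion stops.

4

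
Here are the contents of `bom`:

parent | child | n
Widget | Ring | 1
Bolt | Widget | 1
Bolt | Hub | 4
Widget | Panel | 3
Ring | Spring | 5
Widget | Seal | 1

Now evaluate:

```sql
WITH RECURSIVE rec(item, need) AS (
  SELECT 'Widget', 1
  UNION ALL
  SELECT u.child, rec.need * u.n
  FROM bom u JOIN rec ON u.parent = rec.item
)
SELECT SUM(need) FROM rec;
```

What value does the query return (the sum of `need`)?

11

Base: (Widget, need=1).
Iteration 1: components of {Widget} -> Panel = 1*3 = 3, Ring = 1*1 = 1, Seal = 1*1 = 1.
Iteration 2: components of {Panel,Ring,Seal} -> Spring = 1*5 = 5.
Iteration 3: no further components; recursion stops.
SUM(need) = 1 + 3 + 1 + 1 + 5 = 11.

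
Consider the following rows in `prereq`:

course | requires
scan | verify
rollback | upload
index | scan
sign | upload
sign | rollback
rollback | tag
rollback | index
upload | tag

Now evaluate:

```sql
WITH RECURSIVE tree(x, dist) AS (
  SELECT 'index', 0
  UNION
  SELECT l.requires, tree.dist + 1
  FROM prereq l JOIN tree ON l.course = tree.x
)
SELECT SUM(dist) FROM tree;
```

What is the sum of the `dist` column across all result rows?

Base: (index, dist=0).
Iteration 1: edges from {index} -> (scan, dist=1).
Iteration 2: edges from {scan} -> (verify, dist=2).
Iteration 3: no outgoing edges from {verify}; recursion stops.
SUM(dist) = 0 + 1 + 2 = 3.

3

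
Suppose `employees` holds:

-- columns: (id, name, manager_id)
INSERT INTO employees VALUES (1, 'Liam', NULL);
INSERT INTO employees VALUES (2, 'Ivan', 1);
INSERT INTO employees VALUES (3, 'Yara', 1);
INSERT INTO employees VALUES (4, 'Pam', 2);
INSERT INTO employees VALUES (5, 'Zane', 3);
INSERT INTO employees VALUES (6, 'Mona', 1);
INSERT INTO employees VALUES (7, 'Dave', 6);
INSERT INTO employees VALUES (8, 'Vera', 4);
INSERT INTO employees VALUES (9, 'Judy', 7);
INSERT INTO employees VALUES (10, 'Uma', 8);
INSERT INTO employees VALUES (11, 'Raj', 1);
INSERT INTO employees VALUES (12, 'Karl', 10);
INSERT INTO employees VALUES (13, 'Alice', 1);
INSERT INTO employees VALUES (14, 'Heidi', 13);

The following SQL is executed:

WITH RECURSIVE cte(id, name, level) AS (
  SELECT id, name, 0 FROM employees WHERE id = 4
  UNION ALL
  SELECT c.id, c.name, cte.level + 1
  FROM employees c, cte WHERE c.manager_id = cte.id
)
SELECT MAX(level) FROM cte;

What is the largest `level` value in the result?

3

Base: id=4 (Pam) at level 0.
Iteration 1: rows with manager_id in {4} -> Vera (id 8, level 1).
Iteration 2: rows with manager_id in {8} -> Uma (id 10, level 2).
Iteration 3: rows with manager_id in {10} -> Karl (id 12, level 3).
Iteration 4: no rows with manager_id in {12}; recursion stops.
level values: 0, 1, 2, 3; the maximum is 3.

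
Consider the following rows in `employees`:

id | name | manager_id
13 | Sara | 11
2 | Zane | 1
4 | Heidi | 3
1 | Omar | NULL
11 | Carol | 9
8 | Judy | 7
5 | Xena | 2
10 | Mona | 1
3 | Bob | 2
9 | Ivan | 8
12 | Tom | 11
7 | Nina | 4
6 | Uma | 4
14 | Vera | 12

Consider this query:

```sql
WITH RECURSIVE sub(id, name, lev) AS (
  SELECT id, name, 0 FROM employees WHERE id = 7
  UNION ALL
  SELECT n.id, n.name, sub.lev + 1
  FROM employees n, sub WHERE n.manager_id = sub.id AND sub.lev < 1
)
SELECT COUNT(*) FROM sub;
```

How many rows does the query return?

2

Base: id=7 (Nina) at lev 0.
Iteration 1: rows with manager_id in {7} -> Judy (id 8, lev 1).
Iteration 2: lev < 1 fails for all current rows; recursion stops.
Total rows emitted: 2.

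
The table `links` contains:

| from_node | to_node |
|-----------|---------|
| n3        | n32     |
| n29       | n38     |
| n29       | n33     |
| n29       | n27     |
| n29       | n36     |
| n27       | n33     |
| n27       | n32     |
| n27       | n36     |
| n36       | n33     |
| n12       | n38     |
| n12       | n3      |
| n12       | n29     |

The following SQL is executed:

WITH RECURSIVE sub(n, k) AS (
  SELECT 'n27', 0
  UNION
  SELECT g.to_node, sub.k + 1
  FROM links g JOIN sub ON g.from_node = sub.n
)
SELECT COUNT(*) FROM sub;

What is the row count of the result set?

5

Base: (n27, k=0).
Iteration 1: edges from {n27} -> (n32, k=1), (n33, k=1), (n36, k=1).
Iteration 2: edges from {n32,n33,n36} -> (n33, k=2).
Iteration 3: no outgoing edges from {n33}; recursion stops.
Total rows emitted: 5.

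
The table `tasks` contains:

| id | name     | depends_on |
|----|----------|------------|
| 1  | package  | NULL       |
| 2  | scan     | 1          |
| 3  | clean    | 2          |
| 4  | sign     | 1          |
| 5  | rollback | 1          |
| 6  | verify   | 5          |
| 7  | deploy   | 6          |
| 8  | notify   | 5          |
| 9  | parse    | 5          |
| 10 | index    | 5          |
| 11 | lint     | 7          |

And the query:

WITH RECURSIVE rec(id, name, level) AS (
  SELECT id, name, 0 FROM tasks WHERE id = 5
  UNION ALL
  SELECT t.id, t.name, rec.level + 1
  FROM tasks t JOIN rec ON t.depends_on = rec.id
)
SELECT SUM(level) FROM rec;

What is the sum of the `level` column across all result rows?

Base: id=5 (rollback) at level 0.
Iteration 1: rows with depends_on in {5} -> verify (id 6, level 1), notify (id 8, level 1), parse (id 9, level 1), index (id 10, level 1).
Iteration 2: rows with depends_on in {6,8,9,10} -> deploy (id 7, level 2).
Iteration 3: rows with depends_on in {7} -> lint (id 11, level 3).
Iteration 4: no rows with depends_on in {11}; recursion stops.
SUM(level) = 0 + 1 + 1 + 1 + 1 + 2 + 3 = 9.

9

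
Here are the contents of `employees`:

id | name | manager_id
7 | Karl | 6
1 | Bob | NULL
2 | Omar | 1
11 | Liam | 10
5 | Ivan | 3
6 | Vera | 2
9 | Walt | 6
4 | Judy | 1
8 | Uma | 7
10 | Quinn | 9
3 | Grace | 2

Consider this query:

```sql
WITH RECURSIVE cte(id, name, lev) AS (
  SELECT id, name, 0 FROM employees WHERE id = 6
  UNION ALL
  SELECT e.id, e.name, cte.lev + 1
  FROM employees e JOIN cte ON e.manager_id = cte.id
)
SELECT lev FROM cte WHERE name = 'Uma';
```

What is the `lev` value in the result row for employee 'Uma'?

2

Base: id=6 (Vera) at lev 0.
Iteration 1: rows with manager_id in {6} -> Karl (id 7, lev 1), Walt (id 9, lev 1).
Iteration 2: rows with manager_id in {7,9} -> Uma (id 8, lev 2), Quinn (id 10, lev 2).
Iteration 3: rows with manager_id in {8,10} -> Liam (id 11, lev 3).
Iteration 4: no rows with manager_id in {11}; recursion stops.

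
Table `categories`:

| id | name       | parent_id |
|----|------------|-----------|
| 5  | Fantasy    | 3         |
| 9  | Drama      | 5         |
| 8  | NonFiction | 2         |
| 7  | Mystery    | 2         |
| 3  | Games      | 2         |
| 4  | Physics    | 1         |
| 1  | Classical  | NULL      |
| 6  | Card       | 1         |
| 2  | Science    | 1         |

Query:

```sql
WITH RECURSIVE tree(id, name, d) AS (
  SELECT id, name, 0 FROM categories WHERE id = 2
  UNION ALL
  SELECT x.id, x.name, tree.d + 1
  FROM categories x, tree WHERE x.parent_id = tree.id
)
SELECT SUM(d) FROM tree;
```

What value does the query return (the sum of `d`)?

8

Base: id=2 (Science) at d 0.
Iteration 1: rows with parent_id in {2} -> Games (id 3, d 1), Mystery (id 7, d 1), NonFiction (id 8, d 1).
Iteration 2: rows with parent_id in {3,7,8} -> Fantasy (id 5, d 2).
Iteration 3: rows with parent_id in {5} -> Drama (id 9, d 3).
Iteration 4: no rows with parent_id in {9}; recursion stops.
SUM(d) = 0 + 1 + 1 + 1 + 2 + 3 = 8.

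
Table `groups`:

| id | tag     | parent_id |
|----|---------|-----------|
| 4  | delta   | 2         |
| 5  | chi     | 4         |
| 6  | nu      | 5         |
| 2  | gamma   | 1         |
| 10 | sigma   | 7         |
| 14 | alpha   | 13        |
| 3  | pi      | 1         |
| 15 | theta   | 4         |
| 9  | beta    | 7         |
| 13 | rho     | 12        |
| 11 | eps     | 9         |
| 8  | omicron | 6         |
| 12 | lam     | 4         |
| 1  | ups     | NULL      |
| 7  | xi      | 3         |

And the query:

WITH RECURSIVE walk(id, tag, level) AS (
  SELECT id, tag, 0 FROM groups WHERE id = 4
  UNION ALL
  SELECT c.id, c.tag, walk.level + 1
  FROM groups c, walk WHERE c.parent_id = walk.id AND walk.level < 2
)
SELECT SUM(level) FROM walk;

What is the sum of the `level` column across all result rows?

Base: id=4 (delta) at level 0.
Iteration 1: rows with parent_id in {4} -> chi (id 5, level 1), lam (id 12, level 1), theta (id 15, level 1).
Iteration 2: rows with parent_id in {5,12,15} -> nu (id 6, level 2), rho (id 13, level 2).
Iteration 3: level < 2 fails for all current rows; recursion stops.
SUM(level) = 0 + 1 + 1 + 1 + 2 + 2 = 7.

7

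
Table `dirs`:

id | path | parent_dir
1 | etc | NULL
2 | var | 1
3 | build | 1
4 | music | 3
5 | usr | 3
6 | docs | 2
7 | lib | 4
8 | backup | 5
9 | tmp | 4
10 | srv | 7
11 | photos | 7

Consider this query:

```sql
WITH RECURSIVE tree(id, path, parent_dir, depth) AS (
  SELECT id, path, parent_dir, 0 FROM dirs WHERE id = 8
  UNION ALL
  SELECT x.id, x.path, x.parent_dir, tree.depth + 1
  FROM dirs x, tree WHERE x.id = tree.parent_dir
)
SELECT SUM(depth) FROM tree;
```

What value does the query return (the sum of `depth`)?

Base: id=8 (backup), parent_dir=5, depth 0.
Iteration 1: join on id=5 -> usr (id 5, parent_dir=3, depth 1).
Iteration 2: join on id=3 -> build (id 3, parent_dir=1, depth 2).
Iteration 3: join on id=1 -> etc (id 1, parent_dir=NULL, depth 3).
Iteration 4: parent_dir is NULL; no match; recursion stops.
SUM(depth) = 0 + 1 + 2 + 3 = 6.

6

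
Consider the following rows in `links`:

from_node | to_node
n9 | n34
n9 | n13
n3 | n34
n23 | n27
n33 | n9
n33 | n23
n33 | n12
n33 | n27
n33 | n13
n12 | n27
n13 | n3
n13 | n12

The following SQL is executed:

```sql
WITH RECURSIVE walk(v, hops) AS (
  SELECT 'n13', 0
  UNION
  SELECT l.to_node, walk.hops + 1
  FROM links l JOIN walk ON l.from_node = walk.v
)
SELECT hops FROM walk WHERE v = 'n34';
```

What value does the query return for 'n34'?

2

Base: (n13, hops=0).
Iteration 1: edges from {n13} -> (n12, hops=1), (n3, hops=1).
Iteration 2: edges from {n12,n3} -> (n27, hops=2), (n34, hops=2).
Iteration 3: no outgoing edges from {n27,n34}; recursion stops.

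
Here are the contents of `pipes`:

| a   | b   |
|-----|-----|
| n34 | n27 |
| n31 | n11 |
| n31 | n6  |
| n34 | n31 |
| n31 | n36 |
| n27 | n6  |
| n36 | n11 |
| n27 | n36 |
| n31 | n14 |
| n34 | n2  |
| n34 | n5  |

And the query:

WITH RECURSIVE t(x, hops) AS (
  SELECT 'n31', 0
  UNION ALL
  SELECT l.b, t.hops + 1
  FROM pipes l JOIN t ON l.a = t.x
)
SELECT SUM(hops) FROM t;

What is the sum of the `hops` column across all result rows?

Base: (n31, hops=0).
Iteration 1: edges from {n31} -> (n11, hops=1), (n14, hops=1), (n36, hops=1), (n6, hops=1).
Iteration 2: edges from {n11,n14,n36,n6} -> (n11, hops=2).
Iteration 3: no outgoing edges from {n11}; recursion stops.
SUM(hops) = 0 + 1 + 1 + 1 + 1 + 2 = 6.

6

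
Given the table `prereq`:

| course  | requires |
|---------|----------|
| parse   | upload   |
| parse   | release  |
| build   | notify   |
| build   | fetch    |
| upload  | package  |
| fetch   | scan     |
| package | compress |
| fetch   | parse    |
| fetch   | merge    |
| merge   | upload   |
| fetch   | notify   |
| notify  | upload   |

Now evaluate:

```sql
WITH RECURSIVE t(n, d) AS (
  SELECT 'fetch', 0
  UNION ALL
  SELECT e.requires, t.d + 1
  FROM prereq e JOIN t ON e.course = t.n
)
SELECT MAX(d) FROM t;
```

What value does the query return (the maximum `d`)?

Base: (fetch, d=0).
Iteration 1: edges from {fetch} -> (merge, d=1), (notify, d=1), (parse, d=1), (scan, d=1).
Iteration 2: edges from {merge,notify,parse,scan} -> (release, d=2), (upload, d=2) x3. [UNION ALL keeps all 4 new rows, including repeats]
Iteration 3: edges from {release,upload} -> (package, d=3) x3. [UNION ALL keeps all 3 new rows, including repeats]
Iteration 4: edges from {package} -> (compress, d=4) x3. [UNION ALL keeps all 3 new rows, including repeats]
Iteration 5: no outgoing edges from {compress}; recursion stops.
d values: 0, 1, 1, 1, 1, 2, 2, 2, 2, 3, 3, 3, 4, 4, 4; the maximum is 4.

4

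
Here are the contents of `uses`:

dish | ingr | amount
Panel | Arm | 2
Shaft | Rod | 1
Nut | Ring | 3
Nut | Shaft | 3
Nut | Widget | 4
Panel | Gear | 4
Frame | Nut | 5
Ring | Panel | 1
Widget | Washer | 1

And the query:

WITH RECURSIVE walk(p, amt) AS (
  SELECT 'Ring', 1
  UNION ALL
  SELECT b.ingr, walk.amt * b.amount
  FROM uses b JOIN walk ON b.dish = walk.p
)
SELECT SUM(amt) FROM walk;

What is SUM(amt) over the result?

8

Base: (Ring, amt=1).
Iteration 1: components of {Ring} -> Panel = 1*1 = 1.
Iteration 2: components of {Panel} -> Arm = 1*2 = 2, Gear = 1*4 = 4.
Iteration 3: no further components; recursion stops.
SUM(amt) = 1 + 1 + 4 + 2 = 8.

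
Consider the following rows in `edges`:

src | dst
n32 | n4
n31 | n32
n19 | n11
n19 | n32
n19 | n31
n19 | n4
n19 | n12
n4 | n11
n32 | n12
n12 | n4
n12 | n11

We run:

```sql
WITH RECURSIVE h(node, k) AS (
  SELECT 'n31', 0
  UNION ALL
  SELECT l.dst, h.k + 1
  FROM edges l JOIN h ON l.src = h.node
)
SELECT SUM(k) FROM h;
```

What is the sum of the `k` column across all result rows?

18

Base: (n31, k=0).
Iteration 1: edges from {n31} -> (n32, k=1).
Iteration 2: edges from {n32} -> (n12, k=2), (n4, k=2).
Iteration 3: edges from {n12,n4} -> (n11, k=3) x2, (n4, k=3). [UNION ALL keeps all 3 new rows, including repeats]
Iteration 4: edges from {n11,n4} -> (n11, k=4).
Iteration 5: no outgoing edges from {n11}; recursion stops.
SUM(k) = 0 + 1 + 2 + 2 + 3 + 3 + 3 + 4 = 18.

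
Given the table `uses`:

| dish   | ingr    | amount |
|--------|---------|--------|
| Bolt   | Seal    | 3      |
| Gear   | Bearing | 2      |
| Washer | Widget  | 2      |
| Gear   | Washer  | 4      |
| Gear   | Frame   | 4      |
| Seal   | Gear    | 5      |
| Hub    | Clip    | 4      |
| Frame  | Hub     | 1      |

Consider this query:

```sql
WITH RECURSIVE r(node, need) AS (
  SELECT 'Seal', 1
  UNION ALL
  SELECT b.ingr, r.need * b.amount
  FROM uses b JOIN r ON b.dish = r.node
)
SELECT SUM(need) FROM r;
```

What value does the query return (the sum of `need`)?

Base: (Seal, need=1).
Iteration 1: components of {Seal} -> Gear = 1*5 = 5.
Iteration 2: components of {Gear} -> Bearing = 5*2 = 10, Frame = 5*4 = 20, Washer = 5*4 = 20.
Iteration 3: components of {Bearing,Frame,Washer} -> Hub = 20*1 = 20, Widget = 20*2 = 40.
Iteration 4: components of {Hub,Widget} -> Clip = 20*4 = 80.
Iteration 5: no further components; recursion stops.
SUM(need) = 1 + 5 + 20 + 20 + 10 + 20 + 40 + 80 = 196.

196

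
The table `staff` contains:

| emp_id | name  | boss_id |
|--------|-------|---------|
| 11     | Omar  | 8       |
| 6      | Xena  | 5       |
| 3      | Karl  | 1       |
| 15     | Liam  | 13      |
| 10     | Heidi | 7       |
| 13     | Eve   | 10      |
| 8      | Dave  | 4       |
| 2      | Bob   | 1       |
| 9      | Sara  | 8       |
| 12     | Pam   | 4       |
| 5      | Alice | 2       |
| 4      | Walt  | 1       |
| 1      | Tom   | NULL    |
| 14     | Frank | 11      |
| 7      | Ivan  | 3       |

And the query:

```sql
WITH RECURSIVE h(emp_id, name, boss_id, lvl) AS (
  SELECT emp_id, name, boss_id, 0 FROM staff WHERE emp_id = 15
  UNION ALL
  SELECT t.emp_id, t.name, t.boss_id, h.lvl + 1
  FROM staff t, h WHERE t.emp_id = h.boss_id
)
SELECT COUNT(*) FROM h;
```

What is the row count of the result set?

Base: emp_id=15 (Liam), boss_id=13, lvl 0.
Iteration 1: join on emp_id=13 -> Eve (id 13, boss_id=10, lvl 1).
Iteration 2: join on emp_id=10 -> Heidi (id 10, boss_id=7, lvl 2).
Iteration 3: join on emp_id=7 -> Ivan (id 7, boss_id=3, lvl 3).
Iteration 4: join on emp_id=3 -> Karl (id 3, boss_id=1, lvl 4).
Iteration 5: join on emp_id=1 -> Tom (id 1, boss_id=NULL, lvl 5).
Iteration 6: boss_id is NULL; no match; recursion stops.
Total rows emitted: 6.

6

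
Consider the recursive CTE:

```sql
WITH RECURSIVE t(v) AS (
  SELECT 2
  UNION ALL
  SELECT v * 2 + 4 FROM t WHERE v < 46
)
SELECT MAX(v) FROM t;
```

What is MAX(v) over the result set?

Base: v=2.
Iteration 1: 2 < 46 holds -> v = 2 * 2 + 4 = 8.
Iteration 2: 8 < 46 holds -> v = 8 * 2 + 4 = 20.
Iteration 3: 20 < 46 holds -> v = 20 * 2 + 4 = 44.
Iteration 4: 44 < 46 holds -> v = 44 * 2 + 4 = 92.
Iteration 5: 92 < 46 fails; recursion stops.
v values: 2, 8, 20, 44, 92; the maximum is 92.

92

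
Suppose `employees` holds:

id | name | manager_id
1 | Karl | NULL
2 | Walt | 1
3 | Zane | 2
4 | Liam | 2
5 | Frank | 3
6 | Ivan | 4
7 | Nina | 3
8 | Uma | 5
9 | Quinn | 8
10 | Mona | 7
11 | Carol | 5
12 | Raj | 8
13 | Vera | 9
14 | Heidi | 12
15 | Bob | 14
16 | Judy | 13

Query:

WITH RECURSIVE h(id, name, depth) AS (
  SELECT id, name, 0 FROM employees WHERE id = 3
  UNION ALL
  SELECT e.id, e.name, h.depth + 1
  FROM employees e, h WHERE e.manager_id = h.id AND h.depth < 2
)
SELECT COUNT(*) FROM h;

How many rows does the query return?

6

Base: id=3 (Zane) at depth 0.
Iteration 1: rows with manager_id in {3} -> Frank (id 5, depth 1), Nina (id 7, depth 1).
Iteration 2: rows with manager_id in {5,7} -> Uma (id 8, depth 2), Mona (id 10, depth 2), Carol (id 11, depth 2).
Iteration 3: depth < 2 fails for all current rows; recursion stops.
Total rows emitted: 6.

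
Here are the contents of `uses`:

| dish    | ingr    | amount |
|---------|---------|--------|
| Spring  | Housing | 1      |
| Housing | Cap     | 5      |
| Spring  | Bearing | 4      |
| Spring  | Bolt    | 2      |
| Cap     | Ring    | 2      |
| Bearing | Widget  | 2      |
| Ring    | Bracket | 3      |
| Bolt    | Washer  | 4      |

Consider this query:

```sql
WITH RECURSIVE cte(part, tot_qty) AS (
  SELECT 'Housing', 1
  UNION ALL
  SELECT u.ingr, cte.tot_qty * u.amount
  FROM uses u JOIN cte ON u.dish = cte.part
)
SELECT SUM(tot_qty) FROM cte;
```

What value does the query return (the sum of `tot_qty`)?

Base: (Housing, tot_qty=1).
Iteration 1: components of {Housing} -> Cap = 1*5 = 5.
Iteration 2: components of {Cap} -> Ring = 5*2 = 10.
Iteration 3: components of {Ring} -> Bracket = 10*3 = 30.
Iteration 4: no further components; recursion stops.
SUM(tot_qty) = 1 + 5 + 10 + 30 = 46.

46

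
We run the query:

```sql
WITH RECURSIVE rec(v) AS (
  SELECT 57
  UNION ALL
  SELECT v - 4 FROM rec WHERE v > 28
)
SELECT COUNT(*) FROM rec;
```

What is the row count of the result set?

Base: v=57.
Iteration 1: 57 > 28 holds -> v = 57 - 4 = 53.
Iteration 2: 53 > 28 holds -> v = 53 - 4 = 49.
Iteration 3: 49 > 28 holds -> v = 49 - 4 = 45.
Iteration 4: 45 > 28 holds -> v = 45 - 4 = 41.
Iteration 5: 41 > 28 holds -> v = 41 - 4 = 37.
Iteration 6: 37 > 28 holds -> v = 37 - 4 = 33.
Iteration 7: 33 > 28 holds -> v = 33 - 4 = 29.
Iteration 8: 29 > 28 holds -> v = 29 - 4 = 25.
Iteration 9: 25 > 28 fails; recursion stops.
Total rows emitted: 9.

9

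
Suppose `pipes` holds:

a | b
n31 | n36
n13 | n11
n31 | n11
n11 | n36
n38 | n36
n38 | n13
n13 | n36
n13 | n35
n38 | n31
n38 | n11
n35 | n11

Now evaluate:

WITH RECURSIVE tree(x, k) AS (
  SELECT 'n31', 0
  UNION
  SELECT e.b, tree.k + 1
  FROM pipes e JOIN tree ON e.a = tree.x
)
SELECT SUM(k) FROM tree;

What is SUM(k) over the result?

Base: (n31, k=0).
Iteration 1: edges from {n31} -> (n11, k=1), (n36, k=1).
Iteration 2: edges from {n11,n36} -> (n36, k=2).
Iteration 3: no outgoing edges from {n36}; recursion stops.
SUM(k) = 0 + 1 + 1 + 2 = 4.

4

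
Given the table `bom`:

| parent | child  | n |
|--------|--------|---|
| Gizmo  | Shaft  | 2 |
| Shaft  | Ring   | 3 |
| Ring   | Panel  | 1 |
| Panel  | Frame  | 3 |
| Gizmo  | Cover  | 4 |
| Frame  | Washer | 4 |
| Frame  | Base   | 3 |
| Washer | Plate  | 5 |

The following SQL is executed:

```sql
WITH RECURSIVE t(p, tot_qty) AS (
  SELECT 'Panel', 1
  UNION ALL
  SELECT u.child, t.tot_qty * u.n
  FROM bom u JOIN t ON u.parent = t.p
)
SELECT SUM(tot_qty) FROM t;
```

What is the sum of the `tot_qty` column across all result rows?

85

Base: (Panel, tot_qty=1).
Iteration 1: components of {Panel} -> Frame = 1*3 = 3.
Iteration 2: components of {Frame} -> Base = 3*3 = 9, Washer = 3*4 = 12.
Iteration 3: components of {Base,Washer} -> Plate = 12*5 = 60.
Iteration 4: no further components; recursion stops.
SUM(tot_qty) = 1 + 3 + 12 + 9 + 60 = 85.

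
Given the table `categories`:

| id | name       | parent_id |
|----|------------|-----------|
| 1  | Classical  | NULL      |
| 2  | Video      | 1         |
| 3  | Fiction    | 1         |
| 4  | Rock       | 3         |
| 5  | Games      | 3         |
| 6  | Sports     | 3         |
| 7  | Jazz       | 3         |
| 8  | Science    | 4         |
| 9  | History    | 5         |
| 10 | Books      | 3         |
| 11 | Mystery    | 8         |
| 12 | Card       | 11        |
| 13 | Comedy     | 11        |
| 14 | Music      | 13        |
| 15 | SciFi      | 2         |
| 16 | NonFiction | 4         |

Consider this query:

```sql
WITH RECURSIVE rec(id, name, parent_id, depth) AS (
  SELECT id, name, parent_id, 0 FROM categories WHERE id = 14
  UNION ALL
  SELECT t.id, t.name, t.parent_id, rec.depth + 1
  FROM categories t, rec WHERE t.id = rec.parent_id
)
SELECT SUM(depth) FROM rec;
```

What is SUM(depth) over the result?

21

Base: id=14 (Music), parent_id=13, depth 0.
Iteration 1: join on id=13 -> Comedy (id 13, parent_id=11, depth 1).
Iteration 2: join on id=11 -> Mystery (id 11, parent_id=8, depth 2).
Iteration 3: join on id=8 -> Science (id 8, parent_id=4, depth 3).
Iteration 4: join on id=4 -> Rock (id 4, parent_id=3, depth 4).
Iteration 5: join on id=3 -> Fiction (id 3, parent_id=1, depth 5).
Iteration 6: join on id=1 -> Classical (id 1, parent_id=NULL, depth 6).
Iteration 7: parent_id is NULL; no match; recursion stops.
SUM(depth) = 0 + 1 + 2 + 3 + 4 + 5 + 6 = 21.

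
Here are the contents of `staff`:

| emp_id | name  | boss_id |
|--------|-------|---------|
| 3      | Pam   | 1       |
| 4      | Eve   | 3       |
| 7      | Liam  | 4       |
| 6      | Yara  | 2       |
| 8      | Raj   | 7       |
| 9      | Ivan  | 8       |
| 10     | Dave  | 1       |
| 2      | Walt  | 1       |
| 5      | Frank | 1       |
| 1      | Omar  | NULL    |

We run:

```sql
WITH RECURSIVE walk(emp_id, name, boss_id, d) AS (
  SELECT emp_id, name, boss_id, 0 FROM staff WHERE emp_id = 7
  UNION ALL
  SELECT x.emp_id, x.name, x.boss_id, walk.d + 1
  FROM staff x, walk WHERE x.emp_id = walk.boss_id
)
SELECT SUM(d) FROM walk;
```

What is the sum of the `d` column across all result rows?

6

Base: emp_id=7 (Liam), boss_id=4, d 0.
Iteration 1: join on emp_id=4 -> Eve (id 4, boss_id=3, d 1).
Iteration 2: join on emp_id=3 -> Pam (id 3, boss_id=1, d 2).
Iteration 3: join on emp_id=1 -> Omar (id 1, boss_id=NULL, d 3).
Iteration 4: boss_id is NULL; no match; recursion stops.
SUM(d) = 0 + 1 + 2 + 3 = 6.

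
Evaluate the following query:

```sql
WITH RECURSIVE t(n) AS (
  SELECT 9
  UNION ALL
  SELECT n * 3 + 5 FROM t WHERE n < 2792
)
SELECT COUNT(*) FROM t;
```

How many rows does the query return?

6

Base: n=9.
Iteration 1: 9 < 2792 holds -> n = 9 * 3 + 5 = 32.
Iteration 2: 32 < 2792 holds -> n = 32 * 3 + 5 = 101.
Iteration 3: 101 < 2792 holds -> n = 101 * 3 + 5 = 308.
Iteration 4: 308 < 2792 holds -> n = 308 * 3 + 5 = 929.
Iteration 5: 929 < 2792 holds -> n = 929 * 3 + 5 = 2792.
Iteration 6: 2792 < 2792 fails; recursion stops.
Total rows emitted: 6.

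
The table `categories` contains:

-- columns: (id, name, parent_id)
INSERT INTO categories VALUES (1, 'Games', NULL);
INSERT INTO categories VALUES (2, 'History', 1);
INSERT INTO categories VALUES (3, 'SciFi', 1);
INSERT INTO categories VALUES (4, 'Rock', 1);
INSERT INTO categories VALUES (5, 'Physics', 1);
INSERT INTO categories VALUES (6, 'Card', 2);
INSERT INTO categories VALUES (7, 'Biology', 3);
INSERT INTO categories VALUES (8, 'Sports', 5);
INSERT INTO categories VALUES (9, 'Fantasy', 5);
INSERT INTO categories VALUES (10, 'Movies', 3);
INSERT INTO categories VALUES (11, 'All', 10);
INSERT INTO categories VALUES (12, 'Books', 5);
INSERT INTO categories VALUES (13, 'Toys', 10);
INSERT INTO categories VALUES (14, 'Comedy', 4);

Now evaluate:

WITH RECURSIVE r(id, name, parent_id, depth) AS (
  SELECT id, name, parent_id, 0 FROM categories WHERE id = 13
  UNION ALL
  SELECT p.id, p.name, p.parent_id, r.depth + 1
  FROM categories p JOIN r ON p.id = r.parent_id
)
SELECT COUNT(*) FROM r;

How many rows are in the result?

Base: id=13 (Toys), parent_id=10, depth 0.
Iteration 1: join on id=10 -> Movies (id 10, parent_id=3, depth 1).
Iteration 2: join on id=3 -> SciFi (id 3, parent_id=1, depth 2).
Iteration 3: join on id=1 -> Games (id 1, parent_id=NULL, depth 3).
Iteration 4: parent_id is NULL; no match; recursion stops.
Total rows emitted: 4.

4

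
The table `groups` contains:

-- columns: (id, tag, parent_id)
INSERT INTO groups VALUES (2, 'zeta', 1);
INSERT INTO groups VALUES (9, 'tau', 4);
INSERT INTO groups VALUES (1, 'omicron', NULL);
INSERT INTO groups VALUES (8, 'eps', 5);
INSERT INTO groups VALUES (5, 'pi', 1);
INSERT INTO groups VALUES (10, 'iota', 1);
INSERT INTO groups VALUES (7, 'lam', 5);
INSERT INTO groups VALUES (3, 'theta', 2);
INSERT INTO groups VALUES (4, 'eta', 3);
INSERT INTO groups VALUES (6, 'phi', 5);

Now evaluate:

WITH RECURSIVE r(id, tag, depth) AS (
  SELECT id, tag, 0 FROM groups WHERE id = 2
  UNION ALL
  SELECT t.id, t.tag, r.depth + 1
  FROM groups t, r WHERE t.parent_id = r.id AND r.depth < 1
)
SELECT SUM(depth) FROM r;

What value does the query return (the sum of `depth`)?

1

Base: id=2 (zeta) at depth 0.
Iteration 1: rows with parent_id in {2} -> theta (id 3, depth 1).
Iteration 2: depth < 1 fails for all current rows; recursion stops.
SUM(depth) = 0 + 1 = 1.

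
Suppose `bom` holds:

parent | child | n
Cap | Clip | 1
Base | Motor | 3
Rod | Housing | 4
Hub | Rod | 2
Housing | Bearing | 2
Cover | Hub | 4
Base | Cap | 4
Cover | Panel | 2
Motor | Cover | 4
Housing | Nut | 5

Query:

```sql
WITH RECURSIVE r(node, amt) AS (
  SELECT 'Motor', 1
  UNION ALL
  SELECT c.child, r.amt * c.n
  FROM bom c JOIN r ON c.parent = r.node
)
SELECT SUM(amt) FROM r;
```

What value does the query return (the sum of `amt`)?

Base: (Motor, amt=1).
Iteration 1: components of {Motor} -> Cover = 1*4 = 4.
Iteration 2: components of {Cover} -> Hub = 4*4 = 16, Panel = 4*2 = 8.
Iteration 3: components of {Hub,Panel} -> Rod = 16*2 = 32.
Iteration 4: components of {Rod} -> Housing = 32*4 = 128.
Iteration 5: components of {Housing} -> Bearing = 128*2 = 256, Nut = 128*5 = 640.
Iteration 6: no further components; recursion stops.
SUM(amt) = 1 + 4 + 16 + 8 + 32 + 128 + 256 + 640 = 1085.

1085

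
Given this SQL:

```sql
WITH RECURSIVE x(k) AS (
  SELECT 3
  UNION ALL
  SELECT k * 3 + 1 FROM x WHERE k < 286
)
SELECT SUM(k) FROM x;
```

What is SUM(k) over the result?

1271

Base: k=3.
Iteration 1: 3 < 286 holds -> k = 3 * 3 + 1 = 10.
Iteration 2: 10 < 286 holds -> k = 10 * 3 + 1 = 31.
Iteration 3: 31 < 286 holds -> k = 31 * 3 + 1 = 94.
Iteration 4: 94 < 286 holds -> k = 94 * 3 + 1 = 283.
Iteration 5: 283 < 286 holds -> k = 283 * 3 + 1 = 850.
Iteration 6: 850 < 286 fails; recursion stops.
SUM(k) = 3 + 10 + 31 + 94 + 283 + 850 = 1271.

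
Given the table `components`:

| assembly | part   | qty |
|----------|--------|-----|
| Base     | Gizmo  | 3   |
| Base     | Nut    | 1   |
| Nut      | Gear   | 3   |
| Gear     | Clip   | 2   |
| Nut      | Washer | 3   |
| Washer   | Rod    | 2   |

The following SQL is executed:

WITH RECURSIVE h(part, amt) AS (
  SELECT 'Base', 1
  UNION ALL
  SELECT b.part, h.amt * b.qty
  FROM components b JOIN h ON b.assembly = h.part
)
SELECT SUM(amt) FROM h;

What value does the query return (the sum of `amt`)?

23

Base: (Base, amt=1).
Iteration 1: components of {Base} -> Gizmo = 1*3 = 3, Nut = 1*1 = 1.
Iteration 2: components of {Gizmo,Nut} -> Gear = 1*3 = 3, Washer = 1*3 = 3.
Iteration 3: components of {Gear,Washer} -> Clip = 3*2 = 6, Rod = 3*2 = 6.
Iteration 4: no further components; recursion stops.
SUM(amt) = 1 + 3 + 1 + 3 + 3 + 6 + 6 = 23.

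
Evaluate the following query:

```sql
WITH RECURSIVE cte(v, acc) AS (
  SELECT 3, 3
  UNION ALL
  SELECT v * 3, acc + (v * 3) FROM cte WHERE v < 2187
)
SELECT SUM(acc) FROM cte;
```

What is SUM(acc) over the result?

Base: v=3, acc=3.
Iteration 1: 3 < 2187 holds -> v = 3 * 3 = 9, acc = 3 + 9 = 12.
Iteration 2: 9 < 2187 holds -> v = 9 * 3 = 27, acc = 12 + 27 = 39.
Iteration 3: 27 < 2187 holds -> v = 27 * 3 = 81, acc = 39 + 81 = 120.
Iteration 4: 81 < 2187 holds -> v = 81 * 3 = 243, acc = 120 + 243 = 363.
Iteration 5: 243 < 2187 holds -> v = 243 * 3 = 729, acc = 363 + 729 = 1092.
Iteration 6: 729 < 2187 holds -> v = 729 * 3 = 2187, acc = 1092 + 2187 = 3279.
Iteration 7: 2187 < 2187 fails; recursion stops.
SUM(acc) = 3 + 12 + 39 + 120 + 363 + 1092 + 3279 = 4908.

4908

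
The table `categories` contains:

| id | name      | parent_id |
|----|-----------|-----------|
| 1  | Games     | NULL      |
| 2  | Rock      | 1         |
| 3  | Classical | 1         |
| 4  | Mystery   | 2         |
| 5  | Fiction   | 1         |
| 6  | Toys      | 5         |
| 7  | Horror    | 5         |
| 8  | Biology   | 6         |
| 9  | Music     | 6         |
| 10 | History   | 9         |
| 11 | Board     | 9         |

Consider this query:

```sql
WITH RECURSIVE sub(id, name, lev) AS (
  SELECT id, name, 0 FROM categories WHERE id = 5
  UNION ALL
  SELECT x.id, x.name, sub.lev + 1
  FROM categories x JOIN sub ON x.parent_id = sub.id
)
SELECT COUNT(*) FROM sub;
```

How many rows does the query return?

Base: id=5 (Fiction) at lev 0.
Iteration 1: rows with parent_id in {5} -> Toys (id 6, lev 1), Horror (id 7, lev 1).
Iteration 2: rows with parent_id in {6,7} -> Biology (id 8, lev 2), Music (id 9, lev 2).
Iteration 3: rows with parent_id in {8,9} -> History (id 10, lev 3), Board (id 11, lev 3).
Iteration 4: no rows with parent_id in {10,11}; recursion stops.
Total rows emitted: 7.

7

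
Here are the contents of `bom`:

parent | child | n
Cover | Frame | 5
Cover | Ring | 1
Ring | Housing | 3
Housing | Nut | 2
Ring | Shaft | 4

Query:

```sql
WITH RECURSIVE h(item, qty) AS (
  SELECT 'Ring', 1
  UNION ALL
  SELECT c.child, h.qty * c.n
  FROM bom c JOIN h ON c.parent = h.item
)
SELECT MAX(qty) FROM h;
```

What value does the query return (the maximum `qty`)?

Base: (Ring, qty=1).
Iteration 1: components of {Ring} -> Housing = 1*3 = 3, Shaft = 1*4 = 4.
Iteration 2: components of {Housing,Shaft} -> Nut = 3*2 = 6.
Iteration 3: no further components; recursion stops.
qty values: 1, 3, 4, 6; the maximum is 6.

6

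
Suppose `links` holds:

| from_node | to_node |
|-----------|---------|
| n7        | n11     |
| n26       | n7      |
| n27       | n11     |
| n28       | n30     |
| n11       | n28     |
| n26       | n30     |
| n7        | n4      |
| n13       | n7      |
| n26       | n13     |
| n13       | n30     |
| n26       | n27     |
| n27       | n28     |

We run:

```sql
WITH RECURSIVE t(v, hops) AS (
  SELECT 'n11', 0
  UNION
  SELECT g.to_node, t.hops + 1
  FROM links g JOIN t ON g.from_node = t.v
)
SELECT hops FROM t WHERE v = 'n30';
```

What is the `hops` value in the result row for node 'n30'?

2

Base: (n11, hops=0).
Iteration 1: edges from {n11} -> (n28, hops=1).
Iteration 2: edges from {n28} -> (n30, hops=2).
Iteration 3: no outgoing edges from {n30}; recursion stops.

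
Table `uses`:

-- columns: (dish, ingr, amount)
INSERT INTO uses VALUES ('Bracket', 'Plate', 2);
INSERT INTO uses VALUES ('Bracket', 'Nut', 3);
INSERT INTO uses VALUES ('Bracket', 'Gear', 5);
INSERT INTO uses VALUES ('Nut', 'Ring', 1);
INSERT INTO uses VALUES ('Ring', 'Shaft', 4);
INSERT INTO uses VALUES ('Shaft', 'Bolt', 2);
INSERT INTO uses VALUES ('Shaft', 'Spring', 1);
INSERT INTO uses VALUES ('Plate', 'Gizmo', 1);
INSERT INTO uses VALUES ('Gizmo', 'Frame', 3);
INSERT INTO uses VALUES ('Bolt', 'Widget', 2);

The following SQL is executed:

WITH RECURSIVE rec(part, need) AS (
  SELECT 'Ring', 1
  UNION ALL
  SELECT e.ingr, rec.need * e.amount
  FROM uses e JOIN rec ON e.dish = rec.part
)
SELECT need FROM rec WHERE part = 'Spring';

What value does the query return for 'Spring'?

4

Base: (Ring, need=1).
Iteration 1: components of {Ring} -> Shaft = 1*4 = 4.
Iteration 2: components of {Shaft} -> Bolt = 4*2 = 8, Spring = 4*1 = 4.
Iteration 3: components of {Bolt,Spring} -> Widget = 8*2 = 16.
Iteration 4: no further components; recursion stops.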